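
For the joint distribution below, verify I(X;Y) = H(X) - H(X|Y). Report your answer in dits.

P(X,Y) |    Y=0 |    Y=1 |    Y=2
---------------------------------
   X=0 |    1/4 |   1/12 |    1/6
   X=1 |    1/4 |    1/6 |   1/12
I(X;Y) = 0.0123 dits

Mutual information has multiple equivalent forms:
- I(X;Y) = H(X) - H(X|Y)
- I(X;Y) = H(Y) - H(Y|X)
- I(X;Y) = H(X) + H(Y) - H(X,Y)

Computing all quantities:
H(X) = 0.3010, H(Y) = 0.4515, H(X,Y) = 0.7403
H(X|Y) = 0.2887, H(Y|X) = 0.4392

Verification:
H(X) - H(X|Y) = 0.3010 - 0.2887 = 0.0123
H(Y) - H(Y|X) = 0.4515 - 0.4392 = 0.0123
H(X) + H(Y) - H(X,Y) = 0.3010 + 0.4515 - 0.7403 = 0.0123

All forms give I(X;Y) = 0.0123 dits. ✓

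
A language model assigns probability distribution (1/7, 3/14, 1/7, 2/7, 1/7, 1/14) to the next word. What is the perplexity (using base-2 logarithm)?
5.5317

Perplexity is 2^H (or exp(H) for natural log).

First, H = -Σ p log p = 2.4677 bits
Perplexity = 2^2.4677 = 5.5317

Interpretation: The model's uncertainty is equivalent to choosing uniformly among 5.5 options.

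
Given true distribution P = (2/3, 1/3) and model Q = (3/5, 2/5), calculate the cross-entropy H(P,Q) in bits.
0.9320 bits

Cross-entropy: H(P,Q) = -Σ p(x) log q(x)

Alternatively: H(P,Q) = H(P) + D_KL(P||Q)
H(P) = 0.9183 bits
D_KL(P||Q) = 0.0137 bits

H(P,Q) = 0.9183 + 0.0137 = 0.9320 bits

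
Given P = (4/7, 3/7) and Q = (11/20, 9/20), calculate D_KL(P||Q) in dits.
0.0004 dits

KL divergence: D_KL(P||Q) = Σ p(x) log(p(x)/q(x))

Computing term by term:
  x=0: 4/7 × log_10[(4/7)/(11/20)] = 4/7 × 0.0166 = 0.0095
  x=1: 3/7 × log_10[(3/7)/(9/20)] = 3/7 × -0.0212 = -0.0091

D_KL(P||Q) = 0.0004 dits

Note: KL divergence is always non-negative and equals 0 iff P = Q.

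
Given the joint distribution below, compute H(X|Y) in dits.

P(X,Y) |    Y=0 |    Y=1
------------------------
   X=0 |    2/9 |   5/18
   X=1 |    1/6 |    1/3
0.2982 dits

Using the chain rule: H(X|Y) = H(X,Y) - H(Y)

First, compute H(X,Y) = 0.5884 dits

Marginal P(Y) = (7/18, 11/18)
H(Y) = 0.2902 dits

H(X|Y) = H(X,Y) - H(Y) = 0.5884 - 0.2902 = 0.2982 dits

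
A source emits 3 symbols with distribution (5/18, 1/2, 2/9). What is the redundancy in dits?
0.0269 dits

Redundancy measures how far a source is from maximum entropy:
R = H_max - H(X)

Maximum entropy for 3 symbols: H_max = log_10(3) = 0.4771 dits
Actual entropy: H(X) = 0.4502 dits
Redundancy: R = 0.4771 - 0.4502 = 0.0269 dits

This redundancy represents potential for compression: the source could be compressed by 0.0269 dits per symbol.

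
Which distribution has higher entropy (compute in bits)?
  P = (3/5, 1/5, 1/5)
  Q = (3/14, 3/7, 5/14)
Q

Computing entropies in bits:
H(P) = 1.3710
H(Q) = 1.5306

Distribution Q has higher entropy.

Intuition: The distribution closer to uniform (more spread out) has higher entropy.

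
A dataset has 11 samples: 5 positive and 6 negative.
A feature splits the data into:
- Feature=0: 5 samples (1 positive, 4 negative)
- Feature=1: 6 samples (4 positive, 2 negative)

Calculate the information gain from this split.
0.1650 bits

Information Gain = H(Y) - H(Y|Feature)

Before split:
P(positive) = 5/11 = 0.4545
H(Y) = 0.9940 bits

After split:
Feature=0: H = 0.7219 bits (weight = 5/11)
Feature=1: H = 0.9183 bits (weight = 6/11)
H(Y|Feature) = (5/11)×0.7219 + (6/11)×0.9183 = 0.8290 bits

Information Gain = 0.9940 - 0.8290 = 0.1650 bits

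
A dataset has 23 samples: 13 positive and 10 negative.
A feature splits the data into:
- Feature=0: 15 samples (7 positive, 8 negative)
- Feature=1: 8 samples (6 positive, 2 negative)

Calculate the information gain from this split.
0.0554 bits

Information Gain = H(Y) - H(Y|Feature)

Before split:
P(positive) = 13/23 = 0.5652
H(Y) = 0.9877 bits

After split:
Feature=0: H = 0.9968 bits (weight = 15/23)
Feature=1: H = 0.8113 bits (weight = 8/23)
H(Y|Feature) = (15/23)×0.9968 + (8/23)×0.8113 = 0.9323 bits

Information Gain = 0.9877 - 0.9323 = 0.0554 bits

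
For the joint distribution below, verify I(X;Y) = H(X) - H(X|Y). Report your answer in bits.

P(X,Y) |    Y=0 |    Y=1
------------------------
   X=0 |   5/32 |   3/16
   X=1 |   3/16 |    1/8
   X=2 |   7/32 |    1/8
I(X;Y) = 0.0185 bits

Mutual information has multiple equivalent forms:
- I(X;Y) = H(X) - H(X|Y)
- I(X;Y) = H(Y) - H(Y|X)
- I(X;Y) = H(X) + H(Y) - H(X,Y)

Computing all quantities:
H(X) = 1.5835, H(Y) = 0.9887, H(X,Y) = 2.5537
H(X|Y) = 1.5650, H(Y|X) = 0.9702

Verification:
H(X) - H(X|Y) = 1.5835 - 1.5650 = 0.0185
H(Y) - H(Y|X) = 0.9887 - 0.9702 = 0.0185
H(X) + H(Y) - H(X,Y) = 1.5835 + 0.9887 - 2.5537 = 0.0185

All forms give I(X;Y) = 0.0185 bits. ✓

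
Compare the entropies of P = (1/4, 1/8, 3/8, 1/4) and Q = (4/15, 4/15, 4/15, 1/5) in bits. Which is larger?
Q

Computing entropies in bits:
H(P) = 1.9056
H(Q) = 1.9899

Distribution Q has higher entropy.

Intuition: The distribution closer to uniform (more spread out) has higher entropy.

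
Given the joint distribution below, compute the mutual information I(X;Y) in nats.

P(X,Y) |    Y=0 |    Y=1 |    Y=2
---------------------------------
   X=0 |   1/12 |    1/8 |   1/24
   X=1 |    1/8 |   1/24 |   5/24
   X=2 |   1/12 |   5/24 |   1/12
0.1161 nats

Mutual information: I(X;Y) = H(X) + H(Y) - H(X,Y)

Marginals:
P(X) = (1/4, 3/8, 3/8), H(X) = 1.0822 nats
P(Y) = (7/24, 3/8, 1/3), H(Y) = 1.0934 nats

Joint entropy: H(X,Y) = 2.0595 nats

I(X;Y) = 1.0822 + 1.0934 - 2.0595 = 0.1161 nats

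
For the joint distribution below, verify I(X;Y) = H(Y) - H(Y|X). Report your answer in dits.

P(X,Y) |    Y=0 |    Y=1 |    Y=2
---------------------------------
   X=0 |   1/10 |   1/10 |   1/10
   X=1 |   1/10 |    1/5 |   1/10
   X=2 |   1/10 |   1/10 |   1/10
I(X;Y) = 0.0060 dits

Mutual information has multiple equivalent forms:
- I(X;Y) = H(X) - H(X|Y)
- I(X;Y) = H(Y) - H(Y|X)
- I(X;Y) = H(X) + H(Y) - H(X,Y)

Computing all quantities:
H(X) = 0.4729, H(Y) = 0.4729, H(X,Y) = 0.9398
H(X|Y) = 0.4669, H(Y|X) = 0.4669

Verification:
H(X) - H(X|Y) = 0.4729 - 0.4669 = 0.0060
H(Y) - H(Y|X) = 0.4729 - 0.4669 = 0.0060
H(X) + H(Y) - H(X,Y) = 0.4729 + 0.4729 - 0.9398 = 0.0060

All forms give I(X;Y) = 0.0060 dits. ✓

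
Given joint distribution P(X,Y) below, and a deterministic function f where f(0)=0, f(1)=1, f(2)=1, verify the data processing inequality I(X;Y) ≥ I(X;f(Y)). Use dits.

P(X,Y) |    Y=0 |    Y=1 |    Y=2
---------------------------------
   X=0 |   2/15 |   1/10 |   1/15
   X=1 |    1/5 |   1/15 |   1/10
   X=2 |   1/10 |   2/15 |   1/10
I(X;Y) = 0.0130, I(X;f(Y)) = 0.0095, inequality holds: 0.0130 ≥ 0.0095

Data Processing Inequality: For any Markov chain X → Y → Z, we have I(X;Y) ≥ I(X;Z).

Here Z = f(Y) is a deterministic function of Y, forming X → Y → Z.

Original I(X;Y) = 0.0130 dits

After applying f:
P(X,Z) where Z=f(Y):
- P(X,Z=0) = P(X,Y=0)
- P(X,Z=1) = P(X,Y=1) + P(X,Y=2)

I(X;Z) = I(X;f(Y)) = 0.0095 dits

Verification: 0.0130 ≥ 0.0095 ✓

Information cannot be created by processing; the function f can only lose information about X.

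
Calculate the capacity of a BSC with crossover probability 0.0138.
0.8950 bits

For a binary symmetric channel (BSC) with error probability p:
Capacity C = 1 - H(p) bits per symbol

where H(p) = -p log₂(p) - (1-p) log₂(1-p) is the binary entropy function.

H(0.0138) = 0.1050 bits
C = 1 - 0.1050 = 0.8950 bits per symbol

This means we can reliably transmit up to 0.8950 bits of information per channel use.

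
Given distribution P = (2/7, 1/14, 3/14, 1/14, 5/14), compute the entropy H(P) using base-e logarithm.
1.4328 nats

Shannon entropy is H(X) = -Σ p(x) log p(x).

For P = (2/7, 1/14, 3/14, 1/14, 5/14):
H = -2/7 × log_e(2/7) -1/14 × log_e(1/14) -3/14 × log_e(3/14) -1/14 × log_e(1/14) -5/14 × log_e(5/14)
H = 1.4328 nats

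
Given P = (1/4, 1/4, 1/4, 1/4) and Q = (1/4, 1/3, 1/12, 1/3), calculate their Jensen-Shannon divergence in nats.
0.0278 nats

Jensen-Shannon divergence is:
JSD(P||Q) = 0.5 × D_KL(P||M) + 0.5 × D_KL(Q||M)
where M = 0.5 × (P + Q) is the mixture distribution.

M = 0.5 × (1/4, 1/4, 1/4, 1/4) + 0.5 × (1/4, 1/3, 1/12, 1/3) = (1/4, 7/24, 1/6, 7/24)

D_KL(P||M) = 0.0243 nats
D_KL(Q||M) = 0.0313 nats

JSD(P||Q) = 0.5 × 0.0243 + 0.5 × 0.0313 = 0.0278 nats

Unlike KL divergence, JSD is symmetric and bounded: 0 ≤ JSD ≤ log(2).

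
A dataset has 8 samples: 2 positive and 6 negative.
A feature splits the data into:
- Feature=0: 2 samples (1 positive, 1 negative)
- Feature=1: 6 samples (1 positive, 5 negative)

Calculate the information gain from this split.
0.0738 bits

Information Gain = H(Y) - H(Y|Feature)

Before split:
P(positive) = 2/8 = 0.2500
H(Y) = 0.8113 bits

After split:
Feature=0: H = 1.0000 bits (weight = 2/8)
Feature=1: H = 0.6500 bits (weight = 6/8)
H(Y|Feature) = (2/8)×1.0000 + (6/8)×0.6500 = 0.7375 bits

Information Gain = 0.8113 - 0.7375 = 0.0738 bits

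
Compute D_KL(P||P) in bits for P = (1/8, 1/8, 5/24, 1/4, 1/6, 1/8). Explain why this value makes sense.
0.0000 bits

KL divergence satisfies the Gibbs inequality: D_KL(P||Q) ≥ 0 for all distributions P, Q.

D_KL(P||Q) = Σ p(x) log(p(x)/q(x))
Each term is p(x) × log_2(p(x)/p(x)) = p(x) × log_2(1) = 0, so the sum is 0.
D_KL(P||Q) = 0.0000 bits

When P = Q, the KL divergence is exactly 0, as there is no 'divergence' between identical distributions.

This non-negativity is a fundamental property: relative entropy cannot be negative because it measures how different Q is from P.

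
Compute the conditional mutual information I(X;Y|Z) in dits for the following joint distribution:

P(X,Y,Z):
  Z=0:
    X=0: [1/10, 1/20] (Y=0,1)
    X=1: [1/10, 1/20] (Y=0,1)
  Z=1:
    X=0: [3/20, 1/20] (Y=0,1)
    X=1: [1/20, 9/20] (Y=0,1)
0.0624 dits

Conditional mutual information: I(X;Y|Z) = H(X|Z) + H(Y|Z) - H(X,Y|Z)

H(Z) = 0.2653
H(X,Z) = 0.5375 → H(X|Z) = 0.2722
H(Y,Z) = 0.5301 → H(Y|Z) = 0.2648
H(X,Y,Z) = 0.7398 → H(X,Y|Z) = 0.4746

I(X;Y|Z) = 0.2722 + 0.2648 - 0.4746 = 0.0624 dits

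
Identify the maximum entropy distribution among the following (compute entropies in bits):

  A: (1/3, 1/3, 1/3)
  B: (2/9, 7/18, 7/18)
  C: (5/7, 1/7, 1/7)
A

For a discrete distribution over n outcomes, entropy is maximized by the uniform distribution.

Computing entropies:
H(A) = 1.5850 bits
H(B) = 1.5420 bits
H(C) = 1.1488 bits

The uniform distribution (where all probabilities equal 1/3) achieves the maximum entropy of log_2(3) = 1.5850 bits.

Distribution A has the highest entropy.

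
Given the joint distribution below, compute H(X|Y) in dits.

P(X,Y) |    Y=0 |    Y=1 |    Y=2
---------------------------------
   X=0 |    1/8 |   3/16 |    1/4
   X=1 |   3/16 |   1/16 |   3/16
0.2821 dits

Using the chain rule: H(X|Y) = H(X,Y) - H(Y)

First, compute H(X,Y) = 0.7476 dits

Marginal P(Y) = (5/16, 1/4, 7/16)
H(Y) = 0.4654 dits

H(X|Y) = H(X,Y) - H(Y) = 0.7476 - 0.4654 = 0.2821 dits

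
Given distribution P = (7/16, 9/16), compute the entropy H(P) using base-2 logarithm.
0.9887 bits

Shannon entropy is H(X) = -Σ p(x) log p(x).

For P = (7/16, 9/16):
H = -7/16 × log_2(7/16) -9/16 × log_2(9/16)
H = 0.9887 bits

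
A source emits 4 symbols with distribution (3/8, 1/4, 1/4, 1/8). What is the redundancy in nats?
0.0654 nats

Redundancy measures how far a source is from maximum entropy:
R = H_max - H(X)

Maximum entropy for 4 symbols: H_max = log_e(4) = 1.3863 nats
Actual entropy: H(X) = 1.3209 nats
Redundancy: R = 1.3863 - 1.3209 = 0.0654 nats

This redundancy represents potential for compression: the source could be compressed by 0.0654 nats per symbol.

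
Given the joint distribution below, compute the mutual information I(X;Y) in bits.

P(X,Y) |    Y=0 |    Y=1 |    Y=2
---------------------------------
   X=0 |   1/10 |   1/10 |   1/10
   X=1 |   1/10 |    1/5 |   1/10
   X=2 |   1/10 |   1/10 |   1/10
0.0200 bits

Mutual information: I(X;Y) = H(X) + H(Y) - H(X,Y)

Marginals:
P(X) = (3/10, 2/5, 3/10), H(X) = 1.5710 bits
P(Y) = (3/10, 2/5, 3/10), H(Y) = 1.5710 bits

Joint entropy: H(X,Y) = 3.1219 bits

I(X;Y) = 1.5710 + 1.5710 - 3.1219 = 0.0200 bits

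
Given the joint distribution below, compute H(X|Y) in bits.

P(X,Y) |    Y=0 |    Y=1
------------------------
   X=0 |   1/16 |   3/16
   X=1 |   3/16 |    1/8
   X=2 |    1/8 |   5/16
1.4756 bits

Using the chain rule: H(X|Y) = H(X,Y) - H(Y)

First, compute H(X,Y) = 2.4300 bits

Marginal P(Y) = (3/8, 5/8)
H(Y) = 0.9544 bits

H(X|Y) = H(X,Y) - H(Y) = 2.4300 - 0.9544 = 1.4756 bits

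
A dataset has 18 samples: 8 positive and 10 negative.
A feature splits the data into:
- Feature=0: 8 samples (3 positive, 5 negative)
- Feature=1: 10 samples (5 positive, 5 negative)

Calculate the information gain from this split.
0.0113 bits

Information Gain = H(Y) - H(Y|Feature)

Before split:
P(positive) = 8/18 = 0.4444
H(Y) = 0.9911 bits

After split:
Feature=0: H = 0.9544 bits (weight = 8/18)
Feature=1: H = 1.0000 bits (weight = 10/18)
H(Y|Feature) = (8/18)×0.9544 + (10/18)×1.0000 = 0.9797 bits

Information Gain = 0.9911 - 0.9797 = 0.0113 bits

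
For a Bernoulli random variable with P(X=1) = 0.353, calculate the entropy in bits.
0.9367 bits

The binary entropy function is:
H(p) = -p log(p) - (1-p) log(1-p)

H(0.353) = -0.353 × log_2(0.353) - 0.647 × log_2(0.647)
H(0.353) = 0.9367 bits

Note: Binary entropy is maximized at p=0.5 (H=1 bit) and minimized at p=0 or p=1 (H=0).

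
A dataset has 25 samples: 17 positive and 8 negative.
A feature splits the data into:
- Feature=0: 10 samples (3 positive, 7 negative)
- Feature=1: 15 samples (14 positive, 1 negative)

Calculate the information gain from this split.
0.3398 bits

Information Gain = H(Y) - H(Y|Feature)

Before split:
P(positive) = 17/25 = 0.6800
H(Y) = 0.9044 bits

After split:
Feature=0: H = 0.8813 bits (weight = 10/25)
Feature=1: H = 0.3534 bits (weight = 15/25)
H(Y|Feature) = (10/25)×0.8813 + (15/25)×0.3534 = 0.5645 bits

Information Gain = 0.9044 - 0.5645 = 0.3398 bits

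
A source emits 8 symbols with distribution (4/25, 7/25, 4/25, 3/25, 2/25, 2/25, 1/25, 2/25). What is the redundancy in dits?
0.0639 dits

Redundancy measures how far a source is from maximum entropy:
R = H_max - H(X)

Maximum entropy for 8 symbols: H_max = log_10(8) = 0.9031 dits
Actual entropy: H(X) = 0.8392 dits
Redundancy: R = 0.9031 - 0.8392 = 0.0639 dits

This redundancy represents potential for compression: the source could be compressed by 0.0639 dits per symbol.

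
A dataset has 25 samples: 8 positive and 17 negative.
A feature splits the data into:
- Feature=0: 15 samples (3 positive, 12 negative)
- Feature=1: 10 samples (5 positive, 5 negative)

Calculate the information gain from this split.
0.0712 bits

Information Gain = H(Y) - H(Y|Feature)

Before split:
P(positive) = 8/25 = 0.3200
H(Y) = 0.9044 bits

After split:
Feature=0: H = 0.7219 bits (weight = 15/25)
Feature=1: H = 1.0000 bits (weight = 10/25)
H(Y|Feature) = (15/25)×0.7219 + (10/25)×1.0000 = 0.8332 bits

Information Gain = 0.9044 - 0.8332 = 0.0712 bits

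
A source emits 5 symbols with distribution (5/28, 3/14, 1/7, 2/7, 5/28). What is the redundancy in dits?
0.0122 dits

Redundancy measures how far a source is from maximum entropy:
R = H_max - H(X)

Maximum entropy for 5 symbols: H_max = log_10(5) = 0.6990 dits
Actual entropy: H(X) = 0.6867 dits
Redundancy: R = 0.6990 - 0.6867 = 0.0122 dits

This redundancy represents potential for compression: the source could be compressed by 0.0122 dits per symbol.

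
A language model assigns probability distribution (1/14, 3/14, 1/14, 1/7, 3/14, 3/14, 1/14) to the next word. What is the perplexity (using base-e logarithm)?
6.2575

Perplexity is e^H (or exp(H) for natural log).

First, H = -Σ p log p = 1.8338 nats
Perplexity = e^1.8338 = 6.2575

Interpretation: The model's uncertainty is equivalent to choosing uniformly among 6.3 options.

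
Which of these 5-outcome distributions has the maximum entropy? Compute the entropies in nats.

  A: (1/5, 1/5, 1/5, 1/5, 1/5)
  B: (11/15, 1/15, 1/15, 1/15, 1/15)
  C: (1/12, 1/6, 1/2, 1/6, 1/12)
A

For a discrete distribution over n outcomes, entropy is maximized by the uniform distribution.

Computing entropies:
H(A) = 1.6094 nats
H(B) = 0.9496 nats
H(C) = 1.3580 nats

The uniform distribution (where all probabilities equal 1/5) achieves the maximum entropy of log_e(5) = 1.6094 nats.

Distribution A has the highest entropy.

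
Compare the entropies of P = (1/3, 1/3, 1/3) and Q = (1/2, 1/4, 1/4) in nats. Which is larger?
P

Computing entropies in nats:
H(P) = 1.0986
H(Q) = 1.0397

Distribution P has higher entropy.

Intuition: The distribution closer to uniform (more spread out) has higher entropy.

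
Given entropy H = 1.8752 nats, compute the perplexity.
6.5221

Perplexity is e^H (or exp(H) for natural log).

H = 1.8752 nats
Perplexity = e^1.8752 = 6.5221

Interpretation: The model's uncertainty is equivalent to choosing uniformly among 6.5 options.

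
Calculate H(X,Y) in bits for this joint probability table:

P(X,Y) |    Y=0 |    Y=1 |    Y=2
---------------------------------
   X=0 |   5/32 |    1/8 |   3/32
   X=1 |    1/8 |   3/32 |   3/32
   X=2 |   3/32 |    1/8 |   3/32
3.1442 bits

Joint entropy is H(X,Y) = -Σ_{x,y} p(x,y) log p(x,y).

Summing over all non-zero entries:
H(X,Y) = -[5/32·log_2(5/32) + 1/8·log_2(1/8) + 3/32·log_2(3/32) + 1/8·log_2(1/8) + 3/32·log_2(3/32) + 3/32·log_2(3/32) + 3/32·log_2(3/32) + 1/8·log_2(1/8) + 3/32·log_2(3/32)]
H(X,Y) = 3.1442 bits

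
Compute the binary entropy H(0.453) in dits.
0.2991 dits

The binary entropy function is:
H(p) = -p log(p) - (1-p) log(1-p)

H(0.453) = -0.453 × log_10(0.453) - 0.547 × log_10(0.547)
H(0.453) = 0.2991 dits

Note: Binary entropy is maximized at p=0.5 (H=1 bit) and minimized at p=0 or p=1 (H=0).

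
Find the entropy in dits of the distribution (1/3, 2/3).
0.2764 dits

Shannon entropy is H(X) = -Σ p(x) log p(x).

For P = (1/3, 2/3):
H = -1/3 × log_10(1/3) -2/3 × log_10(2/3)
H = 0.2764 dits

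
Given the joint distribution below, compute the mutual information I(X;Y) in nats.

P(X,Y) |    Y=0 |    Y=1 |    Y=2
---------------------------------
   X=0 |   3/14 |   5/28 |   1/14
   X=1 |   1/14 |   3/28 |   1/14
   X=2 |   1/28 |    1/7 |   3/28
0.0564 nats

Mutual information: I(X;Y) = H(X) + H(Y) - H(X,Y)

Marginals:
P(X) = (13/28, 1/4, 2/7), H(X) = 1.0607 nats
P(Y) = (9/28, 3/7, 1/4), H(Y) = 1.0745 nats

Joint entropy: H(X,Y) = 2.0789 nats

I(X;Y) = 1.0607 + 1.0745 - 2.0789 = 0.0564 nats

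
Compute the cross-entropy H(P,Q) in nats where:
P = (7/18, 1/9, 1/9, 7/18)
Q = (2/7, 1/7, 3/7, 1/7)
1.5543 nats

Cross-entropy: H(P,Q) = -Σ p(x) log q(x)

Alternatively: H(P,Q) = H(P) + D_KL(P||Q)
H(P) = 1.2229 nats
D_KL(P||Q) = 0.3314 nats

H(P,Q) = 1.2229 + 0.3314 = 1.5543 nats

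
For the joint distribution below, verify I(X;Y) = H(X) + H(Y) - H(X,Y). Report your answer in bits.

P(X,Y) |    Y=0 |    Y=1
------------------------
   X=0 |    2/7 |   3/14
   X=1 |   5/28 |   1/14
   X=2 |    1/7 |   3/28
I(X;Y) = 0.0119 bits

Mutual information has multiple equivalent forms:
- I(X;Y) = H(X) - H(X|Y)
- I(X;Y) = H(Y) - H(Y|X)
- I(X;Y) = H(X) + H(Y) - H(X,Y)

Computing all quantities:
H(X) = 1.5000, H(Y) = 0.9666, H(X,Y) = 2.4547
H(X|Y) = 1.4881, H(Y|X) = 0.9547

Verification:
H(X) - H(X|Y) = 1.5000 - 1.4881 = 0.0119
H(Y) - H(Y|X) = 0.9666 - 0.9547 = 0.0119
H(X) + H(Y) - H(X,Y) = 1.5000 + 0.9666 - 2.4547 = 0.0119

All forms give I(X;Y) = 0.0119 bits. ✓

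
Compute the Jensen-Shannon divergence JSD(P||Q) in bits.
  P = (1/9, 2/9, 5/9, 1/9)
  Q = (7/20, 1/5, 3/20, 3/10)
0.1693 bits

Jensen-Shannon divergence is:
JSD(P||Q) = 0.5 × D_KL(P||M) + 0.5 × D_KL(Q||M)
where M = 0.5 × (P + Q) is the mixture distribution.

M = 0.5 × (1/9, 2/9, 5/9, 1/9) + 0.5 × (7/20, 1/5, 3/20, 3/10) = (0.230556, 0.211111, 0.352778, 0.205556)

D_KL(P||M) = 0.1648 bits
D_KL(Q||M) = 0.1737 bits

JSD(P||Q) = 0.5 × 0.1648 + 0.5 × 0.1737 = 0.1693 bits

Unlike KL divergence, JSD is symmetric and bounded: 0 ≤ JSD ≤ log(2).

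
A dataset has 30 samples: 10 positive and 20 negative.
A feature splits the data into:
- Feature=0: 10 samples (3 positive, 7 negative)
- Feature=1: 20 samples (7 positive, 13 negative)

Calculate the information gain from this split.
0.0018 bits

Information Gain = H(Y) - H(Y|Feature)

Before split:
P(positive) = 10/30 = 0.3333
H(Y) = 0.9183 bits

After split:
Feature=0: H = 0.8813 bits (weight = 10/30)
Feature=1: H = 0.9341 bits (weight = 20/30)
H(Y|Feature) = (10/30)×0.8813 + (20/30)×0.9341 = 0.9165 bits

Information Gain = 0.9183 - 0.9165 = 0.0018 bits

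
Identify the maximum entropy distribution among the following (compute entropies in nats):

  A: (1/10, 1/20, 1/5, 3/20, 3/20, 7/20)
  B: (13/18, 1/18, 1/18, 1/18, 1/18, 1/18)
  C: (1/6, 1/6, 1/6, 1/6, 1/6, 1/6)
C

For a discrete distribution over n outcomes, entropy is maximized by the uniform distribution.

Computing entropies:
H(A) = 1.6385 nats
H(B) = 1.0379 nats
H(C) = 1.7918 nats

The uniform distribution (where all probabilities equal 1/6) achieves the maximum entropy of log_e(6) = 1.7918 nats.

Distribution C has the highest entropy.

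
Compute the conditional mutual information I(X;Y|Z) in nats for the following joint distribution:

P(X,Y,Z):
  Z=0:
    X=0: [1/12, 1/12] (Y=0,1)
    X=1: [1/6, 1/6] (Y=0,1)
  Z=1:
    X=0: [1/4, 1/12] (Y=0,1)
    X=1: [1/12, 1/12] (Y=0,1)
0.0153 nats

Conditional mutual information: I(X;Y|Z) = H(X|Z) + H(Y|Z) - H(X,Y|Z)

H(Z) = 0.6931
H(X,Z) = 1.3297 → H(X|Z) = 0.6365
H(Y,Z) = 1.3580 → H(Y|Z) = 0.6648
H(X,Y,Z) = 1.9792 → H(X,Y|Z) = 1.2861

I(X;Y|Z) = 0.6365 + 0.6648 - 1.2861 = 0.0153 nats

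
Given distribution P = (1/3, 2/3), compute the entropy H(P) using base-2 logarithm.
0.9183 bits

Shannon entropy is H(X) = -Σ p(x) log p(x).

For P = (1/3, 2/3):
H = -1/3 × log_2(1/3) -2/3 × log_2(2/3)
H = 0.9183 bits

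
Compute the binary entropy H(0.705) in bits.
0.8751 bits

The binary entropy function is:
H(p) = -p log(p) - (1-p) log(1-p)

H(0.705) = -0.705 × log_2(0.705) - 0.295 × log_2(0.295)
H(0.705) = 0.8751 bits

Note: Binary entropy is maximized at p=0.5 (H=1 bit) and minimized at p=0 or p=1 (H=0).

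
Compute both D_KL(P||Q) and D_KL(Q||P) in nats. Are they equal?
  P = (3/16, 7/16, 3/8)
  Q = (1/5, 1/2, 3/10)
D_KL(P||Q) = 0.0132, D_KL(Q||P) = 0.0127

KL divergence is not symmetric: D_KL(P||Q) ≠ D_KL(Q||P) in general.

D_KL(P||Q) = 0.0132 nats
D_KL(Q||P) = 0.0127 nats

No, they are not equal!

This asymmetry is why KL divergence is not a true distance metric.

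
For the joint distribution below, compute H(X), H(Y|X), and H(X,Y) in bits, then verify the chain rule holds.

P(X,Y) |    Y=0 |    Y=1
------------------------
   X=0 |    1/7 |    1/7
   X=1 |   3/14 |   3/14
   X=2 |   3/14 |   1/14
H(X,Y) = 2.5027, H(X) = 1.5567, H(Y|X) = 0.9461 (all in bits)

Chain rule: H(X,Y) = H(X) + H(Y|X)

Left side — joint entropy directly:
H(X,Y) = -Σ p(x,y) log p(x,y) = 2.5027 bits

Right side — compute H(Y|X) from the conditional distributions:
P(X) = (2/7, 3/7, 2/7), so H(X) = 1.5567 bits
H(Y|X) = Σ_x P(X=x) · H(Y|X=x):
  P(Y|X=0) = (1/2, 1/2), H(Y|X=0) = 1.0000, weight P(X=0) = 2/7
  P(Y|X=1) = (1/2, 1/2), H(Y|X=1) = 1.0000, weight P(X=1) = 3/7
  P(Y|X=2) = (3/4, 1/4), H(Y|X=2) = 0.8113, weight P(X=2) = 2/7
H(Y|X) = 0.9461 bits

H(X) + H(Y|X) = 1.5567 + 0.9461 = 2.5027 bits

Both sides equal 2.5027 bits. ✓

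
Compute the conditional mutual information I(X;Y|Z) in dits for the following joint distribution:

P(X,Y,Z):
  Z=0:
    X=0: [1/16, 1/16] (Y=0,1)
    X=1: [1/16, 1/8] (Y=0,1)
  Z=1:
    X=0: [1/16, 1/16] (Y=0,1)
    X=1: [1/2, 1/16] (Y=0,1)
0.0206 dits

Conditional mutual information: I(X;Y|Z) = H(X|Z) + H(Y|Z) - H(X,Y|Z)

H(Z) = 0.2697
H(X,Z) = 0.5026 → H(X|Z) = 0.2329
H(Y,Z) = 0.5026 → H(Y|Z) = 0.2329
H(X,Y,Z) = 0.7149 → H(X,Y|Z) = 0.4452

I(X;Y|Z) = 0.2329 + 0.2329 - 0.4452 = 0.0206 dits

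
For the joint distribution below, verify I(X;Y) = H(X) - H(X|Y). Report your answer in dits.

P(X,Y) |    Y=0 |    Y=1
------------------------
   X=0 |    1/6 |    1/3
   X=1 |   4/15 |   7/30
I(X;Y) = 0.0089 dits

Mutual information has multiple equivalent forms:
- I(X;Y) = H(X) - H(X|Y)
- I(X;Y) = H(Y) - H(Y|X)
- I(X;Y) = H(X) + H(Y) - H(X,Y)

Computing all quantities:
H(X) = 0.3010, H(Y) = 0.2972, H(X,Y) = 0.5893
H(X|Y) = 0.2921, H(Y|X) = 0.2882

Verification:
H(X) - H(X|Y) = 0.3010 - 0.2921 = 0.0089
H(Y) - H(Y|X) = 0.2972 - 0.2882 = 0.0089
H(X) + H(Y) - H(X,Y) = 0.3010 + 0.2972 - 0.5893 = 0.0089

All forms give I(X;Y) = 0.0089 dits. ✓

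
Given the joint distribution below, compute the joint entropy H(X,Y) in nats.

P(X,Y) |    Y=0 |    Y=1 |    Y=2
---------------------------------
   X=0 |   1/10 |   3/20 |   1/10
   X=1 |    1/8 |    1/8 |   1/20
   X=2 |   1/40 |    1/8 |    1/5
2.0888 nats

Joint entropy is H(X,Y) = -Σ_{x,y} p(x,y) log p(x,y).

Summing over all non-zero entries:
H(X,Y) = -[1/10·log_e(1/10) + 3/20·log_e(3/20) + 1/10·log_e(1/10) + 1/8·log_e(1/8) + 1/8·log_e(1/8) + 1/20·log_e(1/20) + 1/40·log_e(1/40) + 1/8·log_e(1/8) + 1/5·log_e(1/5)]
H(X,Y) = 2.0888 nats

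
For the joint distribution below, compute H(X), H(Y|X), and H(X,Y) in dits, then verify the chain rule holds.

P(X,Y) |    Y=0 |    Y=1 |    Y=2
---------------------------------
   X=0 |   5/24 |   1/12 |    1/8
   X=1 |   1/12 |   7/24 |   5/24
H(X,Y) = 0.7327, H(X) = 0.2950, H(Y|X) = 0.4377 (all in dits)

Chain rule: H(X,Y) = H(X) + H(Y|X)

Left side — joint entropy directly:
H(X,Y) = -Σ p(x,y) log p(x,y) = 0.7327 dits

Right side — compute H(Y|X) from the conditional distributions:
P(X) = (5/12, 7/12), so H(X) = 0.2950 dits
H(Y|X) = Σ_x P(X=x) · H(Y|X=x):
  P(Y|X=0) = (1/2, 1/5, 3/10), H(Y|X=0) = 0.4472, weight P(X=0) = 5/12
  P(Y|X=1) = (1/7, 1/2, 5/14), H(Y|X=1) = 0.4309, weight P(X=1) = 7/12
H(Y|X) = 0.4377 dits

H(X) + H(Y|X) = 0.2950 + 0.4377 = 0.7327 dits

Both sides equal 0.7327 dits. ✓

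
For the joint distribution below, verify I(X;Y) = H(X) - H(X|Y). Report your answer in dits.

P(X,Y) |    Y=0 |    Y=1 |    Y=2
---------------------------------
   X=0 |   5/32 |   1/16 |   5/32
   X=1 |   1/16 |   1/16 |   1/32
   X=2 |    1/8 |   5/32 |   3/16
I(X;Y) = 0.0141 dits

Mutual information has multiple equivalent forms:
- I(X;Y) = H(X) - H(X|Y)
- I(X;Y) = H(Y) - H(Y|X)
- I(X;Y) = H(X) + H(Y) - H(X,Y)

Computing all quantities:
H(X) = 0.4400, H(Y) = 0.4741, H(X,Y) = 0.8999
H(X|Y) = 0.4258, H(Y|X) = 0.4600

Verification:
H(X) - H(X|Y) = 0.4400 - 0.4258 = 0.0141
H(Y) - H(Y|X) = 0.4741 - 0.4600 = 0.0141
H(X) + H(Y) - H(X,Y) = 0.4400 + 0.4741 - 0.8999 = 0.0141

All forms give I(X;Y) = 0.0141 dits. ✓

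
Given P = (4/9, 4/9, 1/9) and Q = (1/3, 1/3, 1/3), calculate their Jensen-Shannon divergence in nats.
0.0370 nats

Jensen-Shannon divergence is:
JSD(P||Q) = 0.5 × D_KL(P||M) + 0.5 × D_KL(Q||M)
where M = 0.5 × (P + Q) is the mixture distribution.

M = 0.5 × (4/9, 4/9, 1/9) + 0.5 × (1/3, 1/3, 1/3) = (7/18, 7/18, 2/9)

D_KL(P||M) = 0.0417 nats
D_KL(Q||M) = 0.0324 nats

JSD(P||Q) = 0.5 × 0.0417 + 0.5 × 0.0324 = 0.0370 nats

Unlike KL divergence, JSD is symmetric and bounded: 0 ≤ JSD ≤ log(2).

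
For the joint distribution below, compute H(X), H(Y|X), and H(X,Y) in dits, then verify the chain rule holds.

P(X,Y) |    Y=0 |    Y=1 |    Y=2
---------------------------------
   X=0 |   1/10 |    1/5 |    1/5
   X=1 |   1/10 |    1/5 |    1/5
H(X,Y) = 0.7592, H(X) = 0.3010, H(Y|X) = 0.4581 (all in dits)

Chain rule: H(X,Y) = H(X) + H(Y|X)

Left side — joint entropy directly:
H(X,Y) = -Σ p(x,y) log p(x,y) = 0.7592 dits

Right side — compute H(Y|X) from the conditional distributions:
P(X) = (1/2, 1/2), so H(X) = 0.3010 dits
H(Y|X) = Σ_x P(X=x) · H(Y|X=x):
  P(Y|X=0) = (1/5, 2/5, 2/5), H(Y|X=0) = 0.4581, weight P(X=0) = 1/2
  P(Y|X=1) = (1/5, 2/5, 2/5), H(Y|X=1) = 0.4581, weight P(X=1) = 1/2
H(Y|X) = 0.4581 dits

H(X) + H(Y|X) = 0.3010 + 0.4581 = 0.7592 dits

Both sides equal 0.7592 dits. ✓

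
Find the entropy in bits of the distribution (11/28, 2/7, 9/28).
1.5722 bits

Shannon entropy is H(X) = -Σ p(x) log p(x).

For P = (11/28, 2/7, 9/28):
H = -11/28 × log_2(11/28) -2/7 × log_2(2/7) -9/28 × log_2(9/28)
H = 1.5722 bits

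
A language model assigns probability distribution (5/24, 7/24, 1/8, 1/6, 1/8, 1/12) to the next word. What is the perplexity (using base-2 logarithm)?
5.5386

Perplexity is 2^H (or exp(H) for natural log).

First, H = -Σ p log p = 2.4695 bits
Perplexity = 2^2.4695 = 5.5386

Interpretation: The model's uncertainty is equivalent to choosing uniformly among 5.5 options.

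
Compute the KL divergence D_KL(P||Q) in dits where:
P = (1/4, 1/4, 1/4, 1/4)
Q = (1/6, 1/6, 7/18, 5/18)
0.0286 dits

KL divergence: D_KL(P||Q) = Σ p(x) log(p(x)/q(x))

Computing term by term:
  x=0: 1/4 × log_10[(1/4)/(1/6)] = 1/4 × 0.1761 = 0.0440
  x=1: 1/4 × log_10[(1/4)/(1/6)] = 1/4 × 0.1761 = 0.0440
  x=2: 1/4 × log_10[(1/4)/(7/18)] = 1/4 × -0.1919 = -0.0480
  x=3: 1/4 × log_10[(1/4)/(5/18)] = 1/4 × -0.0458 = -0.0114

D_KL(P||Q) = 0.0286 dits

Note: KL divergence is always non-negative and equals 0 iff P = Q.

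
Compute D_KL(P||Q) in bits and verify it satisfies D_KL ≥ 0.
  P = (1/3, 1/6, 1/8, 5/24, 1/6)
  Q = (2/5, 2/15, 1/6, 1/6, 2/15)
0.0348 bits

KL divergence satisfies the Gibbs inequality: D_KL(P||Q) ≥ 0 for all distributions P, Q.

D_KL(P||Q) = Σ p(x) log(p(x)/q(x))
Term by term:
  x=0: 1/3 × log_2[(1/3)/(2/5)] = -0.0877
  x=1: 1/6 × log_2[(1/6)/(2/15)] = 0.0537
  x=2: 1/8 × log_2[(1/8)/(1/6)] = -0.0519
  x=3: 5/24 × log_2[(5/24)/(1/6)] = 0.0671
  x=4: 1/6 × log_2[(1/6)/(2/15)] = 0.0537
D_KL(P||Q) = 0.0348 bits

D_KL(P||Q) = 0.0348 ≥ 0 ✓

This non-negativity is a fundamental property: relative entropy cannot be negative because it measures how different Q is from P.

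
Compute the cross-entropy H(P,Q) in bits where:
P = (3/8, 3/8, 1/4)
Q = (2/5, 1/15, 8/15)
2.1875 bits

Cross-entropy: H(P,Q) = -Σ p(x) log q(x)

Alternatively: H(P,Q) = H(P) + D_KL(P||Q)
H(P) = 1.5613 bits
D_KL(P||Q) = 0.6263 bits

H(P,Q) = 1.5613 + 0.6263 = 2.1875 bits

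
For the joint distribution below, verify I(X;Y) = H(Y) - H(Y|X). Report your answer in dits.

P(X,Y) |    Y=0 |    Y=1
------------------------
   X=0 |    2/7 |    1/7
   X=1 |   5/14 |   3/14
I(X;Y) = 0.0004 dits

Mutual information has multiple equivalent forms:
- I(X;Y) = H(X) - H(X|Y)
- I(X;Y) = H(Y) - H(Y|X)
- I(X;Y) = H(X) + H(Y) - H(X,Y)

Computing all quantities:
H(X) = 0.2966, H(Y) = 0.2831, H(X,Y) = 0.5792
H(X|Y) = 0.2962, H(Y|X) = 0.2827

Verification:
H(X) - H(X|Y) = 0.2966 - 0.2962 = 0.0004
H(Y) - H(Y|X) = 0.2831 - 0.2827 = 0.0004
H(X) + H(Y) - H(X,Y) = 0.2966 + 0.2831 - 0.5792 = 0.0004

All forms give I(X;Y) = 0.0004 dits. ✓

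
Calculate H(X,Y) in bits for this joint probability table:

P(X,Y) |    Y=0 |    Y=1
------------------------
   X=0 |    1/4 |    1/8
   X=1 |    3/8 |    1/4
1.9056 bits

Joint entropy is H(X,Y) = -Σ_{x,y} p(x,y) log p(x,y).

Summing over all non-zero entries:
H(X,Y) = -[1/4·log_2(1/4) + 1/8·log_2(1/8) + 3/8·log_2(3/8) + 1/4·log_2(1/4)]
H(X,Y) = 1.9056 bits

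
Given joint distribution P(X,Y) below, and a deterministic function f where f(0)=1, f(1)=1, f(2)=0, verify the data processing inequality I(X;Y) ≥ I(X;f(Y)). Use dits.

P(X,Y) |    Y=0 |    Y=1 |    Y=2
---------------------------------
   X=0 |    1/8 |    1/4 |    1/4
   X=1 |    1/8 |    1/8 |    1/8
I(X;Y) = 0.0047, I(X;f(Y)) = 0.0010, inequality holds: 0.0047 ≥ 0.0010

Data Processing Inequality: For any Markov chain X → Y → Z, we have I(X;Y) ≥ I(X;Z).

Here Z = f(Y) is a deterministic function of Y, forming X → Y → Z.

Original I(X;Y) = 0.0047 dits

After applying f:
P(X,Z) where Z=f(Y):
- P(X,Z=0) = P(X,Y=2)
- P(X,Z=1) = P(X,Y=0) + P(X,Y=1)

I(X;Z) = I(X;f(Y)) = 0.0010 dits

Verification: 0.0047 ≥ 0.0010 ✓

Information cannot be created by processing; the function f can only lose information about X.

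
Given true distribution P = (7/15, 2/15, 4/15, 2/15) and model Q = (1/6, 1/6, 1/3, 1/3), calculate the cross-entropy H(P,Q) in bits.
2.1850 bits

Cross-entropy: H(P,Q) = -Σ p(x) log q(x)

Alternatively: H(P,Q) = H(P) + D_KL(P||Q)
H(P) = 1.7968 bits
D_KL(P||Q) = 0.3882 bits

H(P,Q) = 1.7968 + 0.3882 = 2.1850 bits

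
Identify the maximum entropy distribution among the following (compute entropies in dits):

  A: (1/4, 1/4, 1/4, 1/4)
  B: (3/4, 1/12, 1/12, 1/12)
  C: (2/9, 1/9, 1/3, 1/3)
A

For a discrete distribution over n outcomes, entropy is maximized by the uniform distribution.

Computing entropies:
H(A) = 0.6021 dits
H(B) = 0.3635 dits
H(C) = 0.5693 dits

The uniform distribution (where all probabilities equal 1/4) achieves the maximum entropy of log_10(4) = 0.6021 dits.

Distribution A has the highest entropy.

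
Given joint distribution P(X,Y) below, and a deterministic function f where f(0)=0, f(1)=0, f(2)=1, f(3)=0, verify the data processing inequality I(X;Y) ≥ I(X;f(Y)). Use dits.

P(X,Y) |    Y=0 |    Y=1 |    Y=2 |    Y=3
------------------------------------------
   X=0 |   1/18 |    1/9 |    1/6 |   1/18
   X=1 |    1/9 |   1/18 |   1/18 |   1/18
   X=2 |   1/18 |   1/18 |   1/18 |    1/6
I(X;Y) = 0.0431, I(X;f(Y)) = 0.0157, inequality holds: 0.0431 ≥ 0.0157

Data Processing Inequality: For any Markov chain X → Y → Z, we have I(X;Y) ≥ I(X;Z).

Here Z = f(Y) is a deterministic function of Y, forming X → Y → Z.

Original I(X;Y) = 0.0431 dits

After applying f:
P(X,Z) where Z=f(Y):
- P(X,Z=0) = P(X,Y=0) + P(X,Y=1) + P(X,Y=3)
- P(X,Z=1) = P(X,Y=2)

I(X;Z) = I(X;f(Y)) = 0.0157 dits

Verification: 0.0431 ≥ 0.0157 ✓

Information cannot be created by processing; the function f can only lose information about X.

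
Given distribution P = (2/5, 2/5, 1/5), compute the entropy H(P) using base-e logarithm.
1.0549 nats

Shannon entropy is H(X) = -Σ p(x) log p(x).

For P = (2/5, 2/5, 1/5):
H = -2/5 × log_e(2/5) -2/5 × log_e(2/5) -1/5 × log_e(1/5)
H = 1.0549 nats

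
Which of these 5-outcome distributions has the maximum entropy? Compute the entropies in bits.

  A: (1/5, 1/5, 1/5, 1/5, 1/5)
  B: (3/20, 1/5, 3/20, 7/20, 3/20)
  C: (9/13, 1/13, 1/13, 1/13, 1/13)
A

For a discrete distribution over n outcomes, entropy is maximized by the uniform distribution.

Computing entropies:
H(A) = 2.3219 bits
H(B) = 2.2261 bits
H(C) = 1.5059 bits

The uniform distribution (where all probabilities equal 1/5) achieves the maximum entropy of log_2(5) = 2.3219 bits.

Distribution A has the highest entropy.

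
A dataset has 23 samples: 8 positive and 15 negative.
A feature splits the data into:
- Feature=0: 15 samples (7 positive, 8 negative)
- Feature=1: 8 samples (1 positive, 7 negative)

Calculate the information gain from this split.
0.0930 bits

Information Gain = H(Y) - H(Y|Feature)

Before split:
P(positive) = 8/23 = 0.3478
H(Y) = 0.9321 bits

After split:
Feature=0: H = 0.9968 bits (weight = 15/23)
Feature=1: H = 0.5436 bits (weight = 8/23)
H(Y|Feature) = (15/23)×0.9968 + (8/23)×0.5436 = 0.8391 bits

Information Gain = 0.9321 - 0.8391 = 0.0930 bits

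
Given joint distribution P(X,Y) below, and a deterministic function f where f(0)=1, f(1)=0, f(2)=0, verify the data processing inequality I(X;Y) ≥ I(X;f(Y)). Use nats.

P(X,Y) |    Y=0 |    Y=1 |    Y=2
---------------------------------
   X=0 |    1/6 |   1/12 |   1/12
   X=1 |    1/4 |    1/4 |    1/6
I(X;Y) = 0.0095, I(X;f(Y)) = 0.0071, inequality holds: 0.0095 ≥ 0.0071

Data Processing Inequality: For any Markov chain X → Y → Z, we have I(X;Y) ≥ I(X;Z).

Here Z = f(Y) is a deterministic function of Y, forming X → Y → Z.

Original I(X;Y) = 0.0095 nats

After applying f:
P(X,Z) where Z=f(Y):
- P(X,Z=0) = P(X,Y=1) + P(X,Y=2)
- P(X,Z=1) = P(X,Y=0)

I(X;Z) = I(X;f(Y)) = 0.0071 nats

Verification: 0.0095 ≥ 0.0071 ✓

Information cannot be created by processing; the function f can only lose information about X.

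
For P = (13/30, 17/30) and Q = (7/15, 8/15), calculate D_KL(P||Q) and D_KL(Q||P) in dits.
D_KL(P||Q) = 0.0010, D_KL(Q||P) = 0.0010

KL divergence is not symmetric: D_KL(P||Q) ≠ D_KL(Q||P) in general.

D_KL(P||Q) = 0.0010 dits
D_KL(Q||P) = 0.0010 dits

In this case they happen to be equal (to 4 decimal places).

This asymmetry is why KL divergence is not a true distance metric.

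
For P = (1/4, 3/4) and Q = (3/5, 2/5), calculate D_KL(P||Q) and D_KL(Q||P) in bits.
D_KL(P||Q) = 0.3644, D_KL(Q||P) = 0.3951

KL divergence is not symmetric: D_KL(P||Q) ≠ D_KL(Q||P) in general.

D_KL(P||Q) = 0.3644 bits
D_KL(Q||P) = 0.3951 bits

No, they are not equal!

This asymmetry is why KL divergence is not a true distance metric.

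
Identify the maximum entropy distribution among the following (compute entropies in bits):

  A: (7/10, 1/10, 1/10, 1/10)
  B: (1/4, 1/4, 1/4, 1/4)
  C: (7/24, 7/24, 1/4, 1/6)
B

For a discrete distribution over n outcomes, entropy is maximized by the uniform distribution.

Computing entropies:
H(A) = 1.3568 bits
H(B) = 2.0000 bits
H(C) = 1.9678 bits

The uniform distribution (where all probabilities equal 1/4) achieves the maximum entropy of log_2(4) = 2.0000 bits.

Distribution B has the highest entropy.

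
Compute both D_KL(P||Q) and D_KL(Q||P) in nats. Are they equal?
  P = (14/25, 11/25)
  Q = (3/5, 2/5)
D_KL(P||Q) = 0.0033, D_KL(Q||P) = 0.0033

KL divergence is not symmetric: D_KL(P||Q) ≠ D_KL(Q||P) in general.

D_KL(P||Q) = 0.0033 nats
D_KL(Q||P) = 0.0033 nats

In this case they happen to be equal (to 4 decimal places).

This asymmetry is why KL divergence is not a true distance metric.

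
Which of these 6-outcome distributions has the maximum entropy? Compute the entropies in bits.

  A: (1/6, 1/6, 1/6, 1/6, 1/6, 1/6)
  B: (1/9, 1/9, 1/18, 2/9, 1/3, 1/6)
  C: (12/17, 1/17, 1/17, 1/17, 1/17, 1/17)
A

For a discrete distribution over n outcomes, entropy is maximized by the uniform distribution.

Computing entropies:
H(A) = 2.5850 bits
H(B) = 2.3774 bits
H(C) = 1.5569 bits

The uniform distribution (where all probabilities equal 1/6) achieves the maximum entropy of log_2(6) = 2.5850 bits.

Distribution A has the highest entropy.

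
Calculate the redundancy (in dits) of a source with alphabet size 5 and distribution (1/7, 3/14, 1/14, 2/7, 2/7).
0.0421 dits

Redundancy measures how far a source is from maximum entropy:
R = H_max - H(X)

Maximum entropy for 5 symbols: H_max = log_10(5) = 0.6990 dits
Actual entropy: H(X) = 0.6568 dits
Redundancy: R = 0.6990 - 0.6568 = 0.0421 dits

This redundancy represents potential for compression: the source could be compressed by 0.0421 dits per symbol.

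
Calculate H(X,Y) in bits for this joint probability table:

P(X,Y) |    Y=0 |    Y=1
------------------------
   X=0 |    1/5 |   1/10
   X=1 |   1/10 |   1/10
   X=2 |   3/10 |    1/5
2.4464 bits

Joint entropy is H(X,Y) = -Σ_{x,y} p(x,y) log p(x,y).

Summing over all non-zero entries:
H(X,Y) = -[1/5·log_2(1/5) + 1/10·log_2(1/10) + 1/10·log_2(1/10) + 1/10·log_2(1/10) + 3/10·log_2(3/10) + 1/5·log_2(1/5)]
H(X,Y) = 2.4464 bits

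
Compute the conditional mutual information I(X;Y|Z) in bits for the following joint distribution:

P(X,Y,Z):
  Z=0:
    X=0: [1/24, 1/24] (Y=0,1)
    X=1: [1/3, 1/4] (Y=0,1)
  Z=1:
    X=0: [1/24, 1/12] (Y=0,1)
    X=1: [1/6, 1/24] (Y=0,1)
0.0540 bits

Conditional mutual information: I(X;Y|Z) = H(X|Z) + H(Y|Z) - H(X,Y|Z)

H(Z) = 0.9183
H(X,Z) = 1.5988 → H(X|Z) = 0.6805
H(Y,Z) = 1.8956 → H(Y|Z) = 0.9773
H(X,Y,Z) = 2.5221 → H(X,Y|Z) = 1.6038

I(X;Y|Z) = 0.6805 + 0.9773 - 1.6038 = 0.0540 bits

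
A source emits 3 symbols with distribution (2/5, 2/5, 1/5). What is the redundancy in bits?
0.0630 bits

Redundancy measures how far a source is from maximum entropy:
R = H_max - H(X)

Maximum entropy for 3 symbols: H_max = log_2(3) = 1.5850 bits
Actual entropy: H(X) = 1.5219 bits
Redundancy: R = 1.5850 - 1.5219 = 0.0630 bits

This redundancy represents potential for compression: the source could be compressed by 0.0630 bits per symbol.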